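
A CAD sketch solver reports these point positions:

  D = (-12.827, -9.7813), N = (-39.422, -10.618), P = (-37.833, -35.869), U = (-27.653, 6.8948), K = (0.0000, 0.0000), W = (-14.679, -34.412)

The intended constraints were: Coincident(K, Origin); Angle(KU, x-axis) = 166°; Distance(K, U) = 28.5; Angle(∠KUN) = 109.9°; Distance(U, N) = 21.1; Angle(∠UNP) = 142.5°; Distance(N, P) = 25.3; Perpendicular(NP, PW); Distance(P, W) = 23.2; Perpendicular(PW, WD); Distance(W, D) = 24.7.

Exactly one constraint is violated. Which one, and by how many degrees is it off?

Perpendicular(PW, WD) — off by 7.90°.

K = (0.00, 0.00) ✓; KU at 166.0° ✓; |KU| = 28.50 ✓; ∠KUN = 109.9° ✓; |UN| = 21.10 ✓; ∠UNP = 142.5° ✓; |NP| = 25.30 ✓; ∠(NP, PW) = 90.00° ✓; |PW| = 23.20 ✓; ∠(PW, WD) = 82.10° ✗; |WD| = 24.70 ✓.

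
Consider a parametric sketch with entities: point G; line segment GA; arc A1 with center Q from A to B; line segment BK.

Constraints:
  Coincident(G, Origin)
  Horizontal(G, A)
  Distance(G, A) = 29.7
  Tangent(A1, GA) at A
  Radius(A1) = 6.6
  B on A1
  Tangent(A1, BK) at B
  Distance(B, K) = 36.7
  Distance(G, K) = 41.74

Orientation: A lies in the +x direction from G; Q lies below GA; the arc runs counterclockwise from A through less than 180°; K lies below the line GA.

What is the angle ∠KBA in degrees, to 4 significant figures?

143.5°

Checks: |QB| = 6.600 ✓; ∠(QB, BK) = 90.00° ✓; |BK| = 36.70 ✓; |GK| = 41.74 ✓.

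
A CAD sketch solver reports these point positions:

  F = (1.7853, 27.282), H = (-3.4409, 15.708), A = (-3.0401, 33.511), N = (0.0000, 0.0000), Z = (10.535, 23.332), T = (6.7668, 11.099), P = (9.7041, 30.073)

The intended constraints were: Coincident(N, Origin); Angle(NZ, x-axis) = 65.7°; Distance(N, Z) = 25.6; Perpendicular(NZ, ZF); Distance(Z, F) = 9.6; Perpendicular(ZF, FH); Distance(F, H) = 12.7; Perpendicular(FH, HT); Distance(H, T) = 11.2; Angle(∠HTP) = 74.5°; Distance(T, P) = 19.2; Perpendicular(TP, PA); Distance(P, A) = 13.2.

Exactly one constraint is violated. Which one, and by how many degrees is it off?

Perpendicular(TP, PA) — off by 6.30°.

N = (0.00, 0.00) ✓; NZ at 65.70° ✓; |NZ| = 25.60 ✓; ∠(NZ, ZF) = 90.00° ✓; |ZF| = 9.600 ✓; ∠(ZF, FH) = 90.00° ✓; |FH| = 12.70 ✓; ∠(FH, HT) = 90.00° ✓; |HT| = 11.20 ✓; ∠HTP = 74.50° ✓; |TP| = 19.20 ✓; ∠(TP, PA) = 83.70° ✗; |PA| = 13.20 ✓.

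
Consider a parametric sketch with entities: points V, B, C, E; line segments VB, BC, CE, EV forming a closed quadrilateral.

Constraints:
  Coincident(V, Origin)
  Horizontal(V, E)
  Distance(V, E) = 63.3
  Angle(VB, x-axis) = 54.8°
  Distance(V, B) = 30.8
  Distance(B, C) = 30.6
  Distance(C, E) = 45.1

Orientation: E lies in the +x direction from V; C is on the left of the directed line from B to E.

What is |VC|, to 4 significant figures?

60.05

V is at the origin; V and E share the same y with |VE| = 63.3 and E in +x, so E = (63.3, 0). VB runs at 54.8° with |VB| = 30.8, so B = (17.75, 25.17). C is determined by |BC| = 30.6 and |CE| = 45.1 together: it lies at the intersection of circle(B, 30.6) and circle(E, 45.1). With |BE| = 52.04, the foot of the radical line on BE is 15.47 from B and the perpendicular offset is √(30.6² − 15.47²) = 26.40. Taking the left-of-BE solution: C = (44.06, 40.79).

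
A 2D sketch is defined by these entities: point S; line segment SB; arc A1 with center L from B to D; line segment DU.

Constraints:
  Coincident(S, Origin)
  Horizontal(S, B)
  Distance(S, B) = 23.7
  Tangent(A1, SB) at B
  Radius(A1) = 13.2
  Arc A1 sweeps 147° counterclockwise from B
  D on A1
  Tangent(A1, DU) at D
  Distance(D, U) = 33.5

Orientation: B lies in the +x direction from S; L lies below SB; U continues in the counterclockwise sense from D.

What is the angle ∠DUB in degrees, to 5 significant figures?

30.815°

S is at the origin; SB is horizontal with |SB| = 23.7 and B on the +x side, so B = (23.700, 0.0000). The tangent condition forces LB to be normal to SB, so L = B + (0, -13.2) = (23.700, -13.200). On A1, B sits at bearing 90° from L; a 147° counterclockwise sweep puts D at bearing 237°, so D = L + 13.2·(cos 237°, sin 237°) = (16.511, -24.270). Since A1 is tangent to DU there, LD ⟂ DU, so DU runs along (−sin 237°, cos 237°); with |DU| = 33.5, U = (44.606, -42.516). Then cos ∠DUB = UD·UB / (|UD||UB|), giving 30.815°.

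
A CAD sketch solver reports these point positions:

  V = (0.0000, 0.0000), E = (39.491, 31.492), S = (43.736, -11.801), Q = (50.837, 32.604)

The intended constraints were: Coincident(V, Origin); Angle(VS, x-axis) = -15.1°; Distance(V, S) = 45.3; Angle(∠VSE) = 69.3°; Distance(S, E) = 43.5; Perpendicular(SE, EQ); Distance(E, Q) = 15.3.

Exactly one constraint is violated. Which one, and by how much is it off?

Distance(E, Q) = 15.3 — off by 3.90.

V = (0.00, 0.00) ✓; VS at -15.10° ✓; |VS| = 45.30 ✓; ∠VSE = 69.30° ✓; |SE| = 43.50 ✓; ∠(SE, EQ) = 90.00° ✓; |EQ| = 11.40 ✗.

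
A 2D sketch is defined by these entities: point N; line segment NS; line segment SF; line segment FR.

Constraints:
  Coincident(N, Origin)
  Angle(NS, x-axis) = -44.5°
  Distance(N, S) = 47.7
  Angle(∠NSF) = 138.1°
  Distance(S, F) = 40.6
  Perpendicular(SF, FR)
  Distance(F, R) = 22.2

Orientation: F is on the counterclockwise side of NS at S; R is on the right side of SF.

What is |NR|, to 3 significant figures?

93.3

∠NSF = 138.1°, so SF runs at -44.5° + (180° − 138.1°) = -2.60° from the x-axis; with |SF| = 40.6, F = S + 40.6·(cos -2.60°, sin -2.60°) = (74.6, -35.3). SF is perpendicular to FR; with |FR| = 22.2 on the right of SF, R = F + 22.2·(-0.0454, -0.999) = (73.6, -57.5). Then |NR| = |R − N| = 93.3.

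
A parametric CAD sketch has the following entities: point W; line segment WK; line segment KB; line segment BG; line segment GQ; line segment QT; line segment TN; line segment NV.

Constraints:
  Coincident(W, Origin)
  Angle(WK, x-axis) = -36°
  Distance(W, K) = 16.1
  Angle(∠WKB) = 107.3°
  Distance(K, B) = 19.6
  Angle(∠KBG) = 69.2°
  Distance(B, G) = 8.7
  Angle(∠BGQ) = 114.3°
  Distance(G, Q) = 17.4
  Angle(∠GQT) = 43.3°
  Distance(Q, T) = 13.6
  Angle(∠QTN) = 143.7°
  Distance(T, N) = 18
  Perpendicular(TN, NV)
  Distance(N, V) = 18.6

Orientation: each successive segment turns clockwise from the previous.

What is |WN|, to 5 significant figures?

36.503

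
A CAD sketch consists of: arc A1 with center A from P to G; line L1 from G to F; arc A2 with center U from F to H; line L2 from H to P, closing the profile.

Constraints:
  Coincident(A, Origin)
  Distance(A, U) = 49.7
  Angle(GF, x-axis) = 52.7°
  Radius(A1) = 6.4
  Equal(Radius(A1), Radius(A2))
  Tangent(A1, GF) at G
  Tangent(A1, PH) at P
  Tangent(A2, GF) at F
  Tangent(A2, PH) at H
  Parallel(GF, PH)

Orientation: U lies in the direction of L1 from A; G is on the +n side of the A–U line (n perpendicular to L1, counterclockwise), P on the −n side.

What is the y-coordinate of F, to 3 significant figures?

43.4

Tangency of A1 to both parallel lines with radius 6.4 puts G and P at A ± 6.4·n: G = (-5.09, 3.88), P = (5.09, -3.88). Equal radii place F and H the same way about U: F = U + 6.4·n = (25.0, 43.4), H = U − 6.4·n = (35.2, 35.7). So F.y = 43.4.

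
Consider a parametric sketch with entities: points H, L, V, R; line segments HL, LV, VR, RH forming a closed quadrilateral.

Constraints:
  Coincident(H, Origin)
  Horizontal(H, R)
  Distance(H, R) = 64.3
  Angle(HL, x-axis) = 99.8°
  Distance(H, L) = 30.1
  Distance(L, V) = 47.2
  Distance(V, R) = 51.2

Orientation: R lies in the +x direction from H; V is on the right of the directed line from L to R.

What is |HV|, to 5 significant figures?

19.788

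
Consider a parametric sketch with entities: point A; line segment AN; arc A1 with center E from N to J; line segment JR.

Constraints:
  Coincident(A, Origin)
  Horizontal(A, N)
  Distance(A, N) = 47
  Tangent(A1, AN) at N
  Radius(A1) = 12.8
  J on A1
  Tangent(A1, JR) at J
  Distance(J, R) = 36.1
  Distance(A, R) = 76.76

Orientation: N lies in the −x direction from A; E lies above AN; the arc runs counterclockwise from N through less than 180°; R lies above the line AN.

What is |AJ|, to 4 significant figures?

42.24

A is at the origin; AN is horizontal with |AN| = 47.0 and N on the −x side, so N = (-47.00, 0.000). A1 meets AN tangentially, so EN is at right angles to AN, so E = N + (0, 12.8) = (-47.00, 12.80). Since EJ ⟂ JR (tangency), |ER| = √(12.8² + 36.1²) = 38.30 regardless of where J sits on A1. So R lies on both circle(A, 76.76) and circle(E, 38.30); the above-AN intersection is R = (-58.92, 49.20). J is the foot of the tangent from R: J = (-36.87, 20.62).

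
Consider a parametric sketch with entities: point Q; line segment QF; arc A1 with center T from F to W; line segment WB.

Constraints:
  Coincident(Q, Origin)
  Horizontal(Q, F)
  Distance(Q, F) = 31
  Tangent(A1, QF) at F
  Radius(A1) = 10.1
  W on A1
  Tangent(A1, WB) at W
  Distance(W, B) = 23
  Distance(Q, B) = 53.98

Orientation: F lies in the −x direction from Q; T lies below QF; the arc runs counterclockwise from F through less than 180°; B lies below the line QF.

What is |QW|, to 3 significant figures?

42.0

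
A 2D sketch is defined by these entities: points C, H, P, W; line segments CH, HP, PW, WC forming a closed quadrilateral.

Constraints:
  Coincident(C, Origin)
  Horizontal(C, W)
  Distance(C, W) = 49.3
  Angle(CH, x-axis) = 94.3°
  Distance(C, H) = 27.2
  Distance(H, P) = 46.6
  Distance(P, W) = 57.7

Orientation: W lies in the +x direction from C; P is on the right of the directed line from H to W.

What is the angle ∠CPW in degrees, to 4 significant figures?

55.77°

Checks: |HP| = 46.60 ✓; |PW| = 57.70 ✓.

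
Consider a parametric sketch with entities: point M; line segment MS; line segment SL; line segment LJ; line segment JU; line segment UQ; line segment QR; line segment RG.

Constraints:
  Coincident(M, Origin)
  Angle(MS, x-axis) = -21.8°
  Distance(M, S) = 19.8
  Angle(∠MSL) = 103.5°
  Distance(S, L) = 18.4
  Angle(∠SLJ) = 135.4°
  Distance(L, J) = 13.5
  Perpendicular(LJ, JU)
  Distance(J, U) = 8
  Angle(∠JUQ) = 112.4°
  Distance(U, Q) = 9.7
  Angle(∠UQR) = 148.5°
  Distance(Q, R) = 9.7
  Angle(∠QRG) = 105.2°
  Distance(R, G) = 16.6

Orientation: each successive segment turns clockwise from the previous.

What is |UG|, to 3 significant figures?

24.9

∠UQR = 148.5° gives QR at 28.0° from the x-axis; with |QR| = 9.7, R = (13.6, -14.4). ∠QRG = 105.2° gives RG at -46.8° from the x-axis; with |RG| = 16.6, G = (25.0, -26.5). Then |UG| = |G − U| = 24.9.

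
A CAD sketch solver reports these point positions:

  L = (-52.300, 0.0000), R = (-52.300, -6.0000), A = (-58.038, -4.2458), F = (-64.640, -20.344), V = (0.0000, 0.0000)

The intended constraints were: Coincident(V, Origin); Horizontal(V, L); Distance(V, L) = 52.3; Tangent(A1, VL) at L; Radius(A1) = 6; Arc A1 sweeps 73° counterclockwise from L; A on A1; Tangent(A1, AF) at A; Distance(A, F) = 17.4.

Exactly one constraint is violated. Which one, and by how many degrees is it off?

Tangent(A1, AF) at A — off by 5.30°.

V = (0.00, 0.00) ✓; V.y = 0.00, L.y = 0.00 ✓; |VL| = 52.30 ✓; ∠(RL, LV) = 90.00° ✓; |RL| = 6.000 ✓; bearing(R→A) − bearing(R→L) = 73.00° ✓; |RA| = 6.000 ✓; ∠(RA, AF) = 95.30° ✗; |AF| = 17.40 ✓.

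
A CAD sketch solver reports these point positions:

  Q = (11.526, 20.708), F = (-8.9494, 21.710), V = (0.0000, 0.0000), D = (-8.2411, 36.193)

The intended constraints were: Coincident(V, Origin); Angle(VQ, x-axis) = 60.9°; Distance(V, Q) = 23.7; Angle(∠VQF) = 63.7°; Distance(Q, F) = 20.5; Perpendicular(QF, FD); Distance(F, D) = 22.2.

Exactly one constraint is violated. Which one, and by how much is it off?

Distance(F, D) = 22.2 — off by 7.70.

V = (0.00, 0.00) ✓; VQ at 60.90° ✓; |VQ| = 23.70 ✓; ∠VQF = 63.70° ✓; |QF| = 20.50 ✓; ∠(QF, FD) = 90.00° ✓; |FD| = 14.50 ✗.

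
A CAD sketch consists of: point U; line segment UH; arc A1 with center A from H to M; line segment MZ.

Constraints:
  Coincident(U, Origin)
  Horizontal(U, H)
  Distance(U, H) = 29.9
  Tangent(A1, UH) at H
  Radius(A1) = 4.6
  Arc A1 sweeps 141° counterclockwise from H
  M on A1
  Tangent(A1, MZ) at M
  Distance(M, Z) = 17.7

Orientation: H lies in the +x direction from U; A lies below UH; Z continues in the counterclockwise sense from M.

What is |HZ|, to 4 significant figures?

22.16

On A1, H sits at bearing 90° from A; a 141° counterclockwise sweep puts M at bearing 231°, so M = A + 4.6·(cos 231°, sin 231°) = (27.01, -8.175). Since A1 is tangent to MZ there, AM ⟂ MZ, so MZ runs along (−sin 231°, cos 231°); with |MZ| = 17.7, Z = (40.76, -19.31). Then |HZ| = |Z − H| = 22.16.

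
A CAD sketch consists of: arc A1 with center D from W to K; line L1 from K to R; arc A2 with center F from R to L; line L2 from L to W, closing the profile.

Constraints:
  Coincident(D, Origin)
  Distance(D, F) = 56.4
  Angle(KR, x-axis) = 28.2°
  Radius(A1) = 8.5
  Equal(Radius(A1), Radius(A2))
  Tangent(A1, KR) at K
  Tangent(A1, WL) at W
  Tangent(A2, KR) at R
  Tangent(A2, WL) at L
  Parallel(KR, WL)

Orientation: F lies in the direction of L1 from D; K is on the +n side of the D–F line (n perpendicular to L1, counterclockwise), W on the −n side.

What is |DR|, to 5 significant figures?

57.037

The slot axis is L1's direction at 28.2°, so u = (cos 28.2°, sin 28.2°) = (0.88130, 0.47255) and n = (−sin 28.2°, cos 28.2°) = (-0.47255, 0.88130). D is at the origin and F lies 56.4 along u from D, so F = 56.4·u = (49.706, 26.652). Tangency of A1 to both parallel lines with radius 8.5 puts K and W at D ± 8.5·n: K = (-4.0167, 7.4911), W = (4.0167, -7.4911). Equal radii place R and L the same way about F: R = F + 8.5·n = (45.689, 34.143), L = F − 8.5·n = (53.722, 19.161). Then |DR| = |R − D| = 57.037.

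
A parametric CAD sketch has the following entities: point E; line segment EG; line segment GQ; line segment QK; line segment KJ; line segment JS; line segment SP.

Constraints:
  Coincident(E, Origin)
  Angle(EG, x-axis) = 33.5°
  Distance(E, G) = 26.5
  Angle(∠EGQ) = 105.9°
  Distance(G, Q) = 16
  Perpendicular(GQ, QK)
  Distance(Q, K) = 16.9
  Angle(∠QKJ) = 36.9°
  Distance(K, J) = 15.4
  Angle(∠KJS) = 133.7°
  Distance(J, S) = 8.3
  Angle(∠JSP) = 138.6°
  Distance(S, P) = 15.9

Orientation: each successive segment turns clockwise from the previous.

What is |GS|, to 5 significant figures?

8.8738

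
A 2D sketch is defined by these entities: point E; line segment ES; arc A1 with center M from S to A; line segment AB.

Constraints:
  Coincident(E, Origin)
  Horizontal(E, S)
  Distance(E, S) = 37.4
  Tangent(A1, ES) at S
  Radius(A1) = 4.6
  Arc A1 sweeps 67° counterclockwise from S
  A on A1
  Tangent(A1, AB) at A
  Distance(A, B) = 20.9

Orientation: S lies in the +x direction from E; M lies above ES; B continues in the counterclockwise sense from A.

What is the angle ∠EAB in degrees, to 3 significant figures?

117°

On A1, S sits at bearing -90° from M; a 67° counterclockwise sweep puts A at bearing -23°, so A = M + 4.6·(cos -23°, sin -23°) = (41.6, 2.80). Tangency of A1 to AB means the radius MA is perpendicular to AB, so AB runs along (−sin -23°, cos -23°); with |AB| = 20.9, B = (49.8, 22.0). Then cos ∠EAB = AE·AB / (|AE||AB|), giving 117°.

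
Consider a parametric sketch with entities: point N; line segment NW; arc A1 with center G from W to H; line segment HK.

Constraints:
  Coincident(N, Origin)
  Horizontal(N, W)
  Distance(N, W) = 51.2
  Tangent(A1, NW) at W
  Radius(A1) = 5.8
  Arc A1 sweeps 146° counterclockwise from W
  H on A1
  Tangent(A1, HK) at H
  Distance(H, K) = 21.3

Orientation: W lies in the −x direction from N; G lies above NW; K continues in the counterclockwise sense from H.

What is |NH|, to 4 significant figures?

49.12

The tangent condition forces GW to be normal to NW, so G = W + (0, 5.8) = (-51.20, 5.800). On A1, W sits at bearing -90° from G; a 146° counterclockwise sweep puts H at bearing 56°, so H = G + 5.8·(cos 56°, sin 56°) = (-47.96, 10.61). Then |NH| = |H − N| = 49.12.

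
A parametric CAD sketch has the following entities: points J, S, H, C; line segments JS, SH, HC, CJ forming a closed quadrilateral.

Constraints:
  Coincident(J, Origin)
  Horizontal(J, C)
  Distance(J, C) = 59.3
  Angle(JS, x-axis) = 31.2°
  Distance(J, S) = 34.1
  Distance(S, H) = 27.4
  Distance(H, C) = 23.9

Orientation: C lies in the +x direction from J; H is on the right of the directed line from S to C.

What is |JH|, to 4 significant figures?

37.98

J is at the origin; JC is horizontal with |JC| = 59.3 and C in +x, so C = (59.3, 0). JS runs at 31.2° with |JS| = 34.1, so S = (29.17, 17.66). H is determined by |SH| = 27.4 and |HC| = 23.9 together: it lies at the intersection of circle(S, 27.4) and circle(C, 23.9). With |SC| = 34.93, the foot of the radical line on SC is 20.03 from S and the perpendicular offset is √(27.4² − 20.03²) = 18.69. Taking the right-of-SC solution: H = (37.00, -8.593).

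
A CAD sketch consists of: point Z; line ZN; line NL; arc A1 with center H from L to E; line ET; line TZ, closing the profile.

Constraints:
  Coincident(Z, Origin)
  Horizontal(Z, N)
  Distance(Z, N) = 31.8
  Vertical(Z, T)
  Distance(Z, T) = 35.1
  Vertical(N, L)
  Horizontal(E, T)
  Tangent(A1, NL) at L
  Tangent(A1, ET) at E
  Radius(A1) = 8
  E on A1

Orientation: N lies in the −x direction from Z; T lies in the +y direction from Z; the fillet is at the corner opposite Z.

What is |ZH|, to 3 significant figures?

36.1

Z is at the origin; Z and N share the same y with |ZN| = 31.8 and N on the −x side, so N = (-31.8, 0.00). ZT is vertical with |ZT| = 35.1 and T on the +y side, so T = (0.00, 35.1). The virtual corner opposite Z is at (-31.8, 35.1). Tangency of A1 to NL means the radius HL is perpendicular to NL and tangency of A1 to ET means the radius HE is perpendicular to ET, with radius 8.0, so the center H sits 8.0 in from both sides at H = (-23.8, 27.1). Then |ZH| = |H − Z| = 36.1.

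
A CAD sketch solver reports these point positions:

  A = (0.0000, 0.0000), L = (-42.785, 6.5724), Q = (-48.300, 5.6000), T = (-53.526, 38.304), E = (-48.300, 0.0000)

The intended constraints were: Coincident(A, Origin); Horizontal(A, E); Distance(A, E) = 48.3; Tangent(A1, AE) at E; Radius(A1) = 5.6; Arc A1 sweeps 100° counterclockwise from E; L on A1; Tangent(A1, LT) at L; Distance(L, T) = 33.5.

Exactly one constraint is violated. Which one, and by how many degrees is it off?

Tangent(A1, LT) at L — off by 8.70°.

A = (0.00, 0.00) ✓; A.y = 0.00, E.y = 0.00 ✓; |AE| = 48.30 ✓; ∠(QE, EA) = 90.00° ✓; |QE| = 5.600 ✓; bearing(Q→L) − bearing(Q→E) = 100.0° ✓; |QL| = 5.600 ✓; ∠(QL, LT) = 81.30° ✗; |LT| = 33.50 ✓.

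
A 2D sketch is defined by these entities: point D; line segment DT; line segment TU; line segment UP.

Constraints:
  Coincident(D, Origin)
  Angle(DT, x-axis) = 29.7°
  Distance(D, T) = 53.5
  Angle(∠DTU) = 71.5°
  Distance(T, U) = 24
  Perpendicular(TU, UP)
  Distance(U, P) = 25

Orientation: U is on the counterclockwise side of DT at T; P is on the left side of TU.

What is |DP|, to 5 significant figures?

26.677

D is at the origin; DT runs at 29.7° with length 53.5, so T = 53.5·(cos 29.7°, sin 29.7°) = (46.472, 26.507). ∠DTU = 71.5°, so TU runs at 29.7° + (180° − 71.5°) = 138.20° from the x-axis; with |TU| = 24.0, U = T + 24.0·(cos 138.20°, sin 138.20°) = (28.580, 42.504). TU is perpendicular to UP; with |UP| = 25.0 on the left of TU, P = U + 25.0·(-0.66653, -0.74548) = (11.917, 23.867). Then |DP| = |P − D| = 26.677.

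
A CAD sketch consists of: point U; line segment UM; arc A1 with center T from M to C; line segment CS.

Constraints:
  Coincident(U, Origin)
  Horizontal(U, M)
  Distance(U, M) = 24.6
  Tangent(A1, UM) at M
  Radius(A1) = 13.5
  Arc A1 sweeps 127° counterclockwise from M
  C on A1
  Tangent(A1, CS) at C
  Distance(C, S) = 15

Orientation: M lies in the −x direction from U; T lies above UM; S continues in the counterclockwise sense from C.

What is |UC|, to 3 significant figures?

25.7

A1 meets UM tangentially, so TM is at right angles to UM, so T = M + (0, 13.5) = (-24.6, 13.5). On A1, M sits at bearing -90° from T; a 127° counterclockwise sweep puts C at bearing 37°, so C = T + 13.5·(cos 37°, sin 37°) = (-13.8, 21.6). Then |UC| = |C − U| = 25.7.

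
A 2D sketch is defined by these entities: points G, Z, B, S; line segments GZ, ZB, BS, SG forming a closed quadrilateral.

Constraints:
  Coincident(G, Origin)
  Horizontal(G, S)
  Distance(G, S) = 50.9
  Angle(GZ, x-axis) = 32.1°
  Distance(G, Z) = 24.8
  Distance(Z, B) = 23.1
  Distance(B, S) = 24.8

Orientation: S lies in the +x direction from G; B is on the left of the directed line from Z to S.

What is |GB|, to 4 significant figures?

47.82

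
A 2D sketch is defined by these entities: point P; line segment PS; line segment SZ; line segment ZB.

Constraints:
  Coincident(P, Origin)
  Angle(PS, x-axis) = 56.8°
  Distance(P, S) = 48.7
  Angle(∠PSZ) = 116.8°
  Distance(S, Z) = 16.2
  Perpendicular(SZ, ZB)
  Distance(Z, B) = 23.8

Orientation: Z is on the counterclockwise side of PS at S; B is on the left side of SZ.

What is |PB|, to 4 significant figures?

42.93

P is at the origin; PS runs at 56.8° with length 48.7, so S = 48.7·(cos 56.8°, sin 56.8°) = (26.67, 40.75). ∠PSZ = 116.8°, so SZ runs at 56.8° + (180° − 116.8°) = 120.0° from the x-axis; with |SZ| = 16.2, Z = S + 16.2·(cos 120.0°, sin 120.0°) = (18.57, 54.78). The perpendicularity gives ZB at right angles to SZ; with |ZB| = 23.8 on the left of SZ, B = Z + 23.8·(-0.8660, -0.5000) = (-2.045, 42.88). Then |PB| = |B − P| = 42.93.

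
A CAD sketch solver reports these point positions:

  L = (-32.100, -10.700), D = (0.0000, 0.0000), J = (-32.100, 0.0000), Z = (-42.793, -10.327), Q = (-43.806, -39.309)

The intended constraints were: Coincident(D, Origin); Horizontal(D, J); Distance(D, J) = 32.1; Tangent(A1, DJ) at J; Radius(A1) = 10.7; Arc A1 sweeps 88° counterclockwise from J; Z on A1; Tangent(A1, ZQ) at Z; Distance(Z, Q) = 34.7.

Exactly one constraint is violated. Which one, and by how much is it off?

Distance(Z, Q) = 34.7 — off by 5.70.

D = (0.00, 0.00) ✓; D.y = 0.00, J.y = 0.00 ✓; |DJ| = 32.10 ✓; ∠(LJ, JD) = 90.00° ✓; |LJ| = 10.70 ✓; bearing(L→Z) − bearing(L→J) = 88.00° ✓; |LZ| = 10.70 ✓; ∠(LZ, ZQ) = 90.00° ✓; |ZQ| = 29.00 ✗.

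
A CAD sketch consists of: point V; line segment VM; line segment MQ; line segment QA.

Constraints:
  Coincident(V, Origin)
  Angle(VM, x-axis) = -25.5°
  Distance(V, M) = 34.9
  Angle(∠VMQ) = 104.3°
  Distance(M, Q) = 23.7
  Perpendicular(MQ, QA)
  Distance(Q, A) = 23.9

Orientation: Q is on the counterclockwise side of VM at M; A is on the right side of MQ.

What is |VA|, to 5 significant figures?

66.152

∠VMQ = 104.3°, so MQ runs at -25.5° + (180° − 104.3°) = 50.200° from the x-axis; with |MQ| = 23.7, Q = M + 23.7·(cos 50.200°, sin 50.200°) = (46.671, 3.1835). MQ is perpendicular to QA; with |QA| = 23.9 on the right of MQ, A = Q + 23.9·(0.76828, -0.64011) = (65.033, -12.115). Then |VA| = |A − V| = 66.152.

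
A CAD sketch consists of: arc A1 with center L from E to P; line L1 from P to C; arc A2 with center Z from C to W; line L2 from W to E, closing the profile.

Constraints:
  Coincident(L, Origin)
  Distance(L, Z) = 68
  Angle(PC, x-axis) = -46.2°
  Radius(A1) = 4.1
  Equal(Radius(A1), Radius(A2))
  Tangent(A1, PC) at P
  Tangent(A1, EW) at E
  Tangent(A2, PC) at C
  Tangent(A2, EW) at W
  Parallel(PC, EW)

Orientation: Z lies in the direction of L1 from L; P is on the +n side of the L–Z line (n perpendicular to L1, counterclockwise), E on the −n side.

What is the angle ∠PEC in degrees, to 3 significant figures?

83.1°

Tangency of A1 to both parallel lines with radius 4.1 puts P and E at L ± 4.1·n: P = (2.96, 2.84), E = (-2.96, -2.84). Equal radii place C and W the same way about Z: C = Z + 4.1·n = (50.0, -46.2), W = Z − 4.1·n = (44.1, -51.9). Then cos ∠PEC = EP·EC / (|EP||EC|), giving 83.1°.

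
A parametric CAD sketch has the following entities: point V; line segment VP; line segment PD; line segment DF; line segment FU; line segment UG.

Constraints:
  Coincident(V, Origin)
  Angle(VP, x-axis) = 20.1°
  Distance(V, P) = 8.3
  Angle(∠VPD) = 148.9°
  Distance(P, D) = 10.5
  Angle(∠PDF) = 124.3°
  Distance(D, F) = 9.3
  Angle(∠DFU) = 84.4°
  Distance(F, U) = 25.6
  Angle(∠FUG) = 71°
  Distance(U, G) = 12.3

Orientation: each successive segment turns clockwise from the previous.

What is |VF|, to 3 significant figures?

23.1

∠VPD = 148.9° gives PD at -11.0° from the x-axis; with |PD| = 10.5, D = (18.1, 0.849). ∠PDF = 124.3° gives DF at -66.7° from the x-axis; with |DF| = 9.3, F = (21.8, -7.69). Then |VF| = |F − V| = 23.1.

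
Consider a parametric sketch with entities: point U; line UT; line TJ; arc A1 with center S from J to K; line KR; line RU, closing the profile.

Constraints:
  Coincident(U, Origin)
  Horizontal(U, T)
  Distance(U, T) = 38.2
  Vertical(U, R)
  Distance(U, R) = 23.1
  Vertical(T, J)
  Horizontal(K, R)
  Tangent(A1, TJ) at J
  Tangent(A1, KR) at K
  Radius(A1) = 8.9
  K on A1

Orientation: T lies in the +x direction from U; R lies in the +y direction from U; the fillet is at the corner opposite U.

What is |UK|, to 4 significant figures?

37.31

U is at the origin; UT is horizontal with |UT| = 38.2 and T on the +x side, so T = (38.20, 0.000). U and R share the same x with |UR| = 23.1 and R on the +y side, so R = (0.000, 23.10). The virtual corner opposite U is at (38.20, 23.10). A1 meets TJ tangentially, so SJ is at right angles to TJ and since A1 is tangent to KR there, SK ⟂ KR, with radius 8.9, so the center S sits 8.9 in from both sides at S = (29.30, 14.20). That places the tangent points at J = (38.20, 14.20) on TJ and K = (29.30, 23.10) on KR. Then |UK| = |K − U| = 37.31.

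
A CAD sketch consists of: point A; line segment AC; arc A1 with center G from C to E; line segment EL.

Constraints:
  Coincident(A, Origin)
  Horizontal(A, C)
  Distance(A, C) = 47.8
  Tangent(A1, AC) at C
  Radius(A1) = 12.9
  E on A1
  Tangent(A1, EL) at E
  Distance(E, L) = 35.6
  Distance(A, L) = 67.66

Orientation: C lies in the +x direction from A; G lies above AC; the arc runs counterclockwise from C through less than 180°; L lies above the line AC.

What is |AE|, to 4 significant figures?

62.28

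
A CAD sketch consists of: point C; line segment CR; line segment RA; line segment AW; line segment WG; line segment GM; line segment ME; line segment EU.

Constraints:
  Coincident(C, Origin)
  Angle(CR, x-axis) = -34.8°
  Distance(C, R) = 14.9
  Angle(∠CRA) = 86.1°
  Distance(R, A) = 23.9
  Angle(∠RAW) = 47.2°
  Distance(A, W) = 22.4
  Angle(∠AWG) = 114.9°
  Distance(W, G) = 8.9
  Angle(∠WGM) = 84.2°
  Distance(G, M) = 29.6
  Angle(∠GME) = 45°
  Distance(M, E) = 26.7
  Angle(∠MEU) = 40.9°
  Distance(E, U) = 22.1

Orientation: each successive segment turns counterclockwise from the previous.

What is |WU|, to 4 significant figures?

16.57

C is at the origin; CR runs at -34.8° with length 14.9, so R = (12.24, -8.504). ∠CRA = 86.1° gives RA at 59.10° from the x-axis; with |RA| = 23.9, A = (24.51, 12.00). ∠RAW = 47.2° gives AW at -168.1° from the x-axis; with |AW| = 22.4, W = (2.590, 7.385). ∠AWG = 114.9° gives WG at -103.0° from the x-axis; with |WG| = 8.9, G = (0.5881, -1.287). ∠WGM = 84.2° gives GM at -7.200° from the x-axis; with |GM| = 29.6, M = (29.95, -4.997). ∠GME = 45.0° gives ME at 127.8° from the x-axis; with |ME| = 26.7, E = (13.59, 16.10). ∠MEU = 40.9° gives EU at -93.10° from the x-axis; with |EU| = 22.1, U = (12.39, -5.967). Then |WU| = |U − W| = 16.57.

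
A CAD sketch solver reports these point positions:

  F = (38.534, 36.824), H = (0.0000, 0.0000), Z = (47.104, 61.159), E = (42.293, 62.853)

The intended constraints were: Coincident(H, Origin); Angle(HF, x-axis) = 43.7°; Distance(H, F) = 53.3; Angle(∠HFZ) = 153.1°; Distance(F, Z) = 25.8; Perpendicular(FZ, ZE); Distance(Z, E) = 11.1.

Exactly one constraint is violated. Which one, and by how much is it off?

Distance(Z, E) = 11.1 — off by 6.00.

H = (0.00, 0.00) ✓; HF at 43.70° ✓; |HF| = 53.30 ✓; ∠HFZ = 153.1° ✓; |FZ| = 25.80 ✓; ∠(FZ, ZE) = 90.00° ✓; |ZE| = 5.101 ✗.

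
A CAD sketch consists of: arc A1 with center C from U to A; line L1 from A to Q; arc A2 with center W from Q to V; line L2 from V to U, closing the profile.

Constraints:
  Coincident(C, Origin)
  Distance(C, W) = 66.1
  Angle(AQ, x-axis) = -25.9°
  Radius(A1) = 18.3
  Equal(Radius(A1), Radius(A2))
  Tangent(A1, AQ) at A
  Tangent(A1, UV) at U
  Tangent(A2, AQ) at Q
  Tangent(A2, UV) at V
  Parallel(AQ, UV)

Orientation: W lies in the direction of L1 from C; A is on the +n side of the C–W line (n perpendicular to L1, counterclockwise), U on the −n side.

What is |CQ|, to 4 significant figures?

68.59

The slot axis is L1's direction at -25.9°, so u = (cos -25.9°, sin -25.9°) = (0.8996, -0.4368) and n = (−sin -25.9°, cos -25.9°) = (0.4368, 0.8996). C is at the origin and W lies 66.1 along u from C, so W = 66.1·u = (59.46, -28.87). Tangency of A1 to both parallel lines with radius 18.3 puts A and U at C ± 18.3·n: A = (7.993, 16.46), U = (-7.993, -16.46). Equal radii place Q and V the same way about W: Q = W + 18.3·n = (67.45, -12.41), V = W − 18.3·n = (51.47, -45.33). Then |CQ| = |Q − C| = 68.59.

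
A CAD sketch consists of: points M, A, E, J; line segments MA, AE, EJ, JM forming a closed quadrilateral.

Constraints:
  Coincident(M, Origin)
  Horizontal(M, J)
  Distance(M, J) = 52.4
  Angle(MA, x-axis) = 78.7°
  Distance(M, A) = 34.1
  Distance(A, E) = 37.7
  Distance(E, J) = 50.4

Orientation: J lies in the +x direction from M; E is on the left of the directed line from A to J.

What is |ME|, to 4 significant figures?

63.95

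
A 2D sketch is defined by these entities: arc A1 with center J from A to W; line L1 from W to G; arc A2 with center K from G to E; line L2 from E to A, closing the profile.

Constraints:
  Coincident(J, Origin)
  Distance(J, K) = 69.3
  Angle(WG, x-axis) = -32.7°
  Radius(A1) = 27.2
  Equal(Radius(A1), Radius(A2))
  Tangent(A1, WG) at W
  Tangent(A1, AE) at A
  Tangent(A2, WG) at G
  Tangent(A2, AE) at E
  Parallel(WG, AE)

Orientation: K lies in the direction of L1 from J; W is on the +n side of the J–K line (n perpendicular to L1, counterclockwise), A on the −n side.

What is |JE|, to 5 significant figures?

74.447

Tangency of A1 to both parallel lines with radius 27.2 puts W and A at J ± 27.2·n: W = (14.695, 22.889), A = (-14.695, -22.889). Equal radii place G and E the same way about K: G = K + 27.2·n = (73.011, -14.550), E = K − 27.2·n = (43.622, -60.328). Then |JE| = |E − J| = 74.447.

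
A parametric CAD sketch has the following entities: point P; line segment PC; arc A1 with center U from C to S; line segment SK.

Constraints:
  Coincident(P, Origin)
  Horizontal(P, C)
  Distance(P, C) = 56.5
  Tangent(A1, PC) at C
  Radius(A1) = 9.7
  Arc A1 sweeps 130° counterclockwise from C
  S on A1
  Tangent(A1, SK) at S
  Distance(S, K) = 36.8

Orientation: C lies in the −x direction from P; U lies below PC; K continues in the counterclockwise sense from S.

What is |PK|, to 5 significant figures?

59.743

P is at the origin; PC is horizontal with |PC| = 56.5 and C on the −x side, so C = (-56.500, 0.0000). The tangent condition forces UC to be normal to PC, so U = C + (0, -9.7) = (-56.500, -9.7000). On A1, C sits at bearing 90° from U; a 130° counterclockwise sweep puts S at bearing 220°, so S = U + 9.7·(cos 220°, sin 220°) = (-63.931, -15.935). Since A1 is tangent to SK there, US ⟂ SK, so SK runs along (−sin 220°, cos 220°); with |SK| = 36.8, K = (-40.276, -44.125). Then |PK| = |K − P| = 59.743.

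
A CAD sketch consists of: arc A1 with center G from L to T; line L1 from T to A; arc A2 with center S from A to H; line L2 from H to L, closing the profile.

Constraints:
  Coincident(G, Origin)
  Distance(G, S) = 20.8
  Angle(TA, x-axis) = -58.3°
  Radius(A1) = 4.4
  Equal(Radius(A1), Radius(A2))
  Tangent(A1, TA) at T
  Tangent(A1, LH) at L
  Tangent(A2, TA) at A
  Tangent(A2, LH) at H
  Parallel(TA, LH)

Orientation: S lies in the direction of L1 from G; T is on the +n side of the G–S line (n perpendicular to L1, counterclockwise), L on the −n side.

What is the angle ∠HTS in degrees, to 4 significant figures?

10.99°

Tangency of A1 to both parallel lines with radius 4.4 puts T and L at G ± 4.4·n: T = (3.744, 2.312), L = (-3.744, -2.312). Equal radii place A and H the same way about S: A = S + 4.4·n = (14.67, -15.38), H = S − 4.4·n = (7.186, -20.01). Then cos ∠HTS = TH·TS / (|TH||TS|), giving 10.99°.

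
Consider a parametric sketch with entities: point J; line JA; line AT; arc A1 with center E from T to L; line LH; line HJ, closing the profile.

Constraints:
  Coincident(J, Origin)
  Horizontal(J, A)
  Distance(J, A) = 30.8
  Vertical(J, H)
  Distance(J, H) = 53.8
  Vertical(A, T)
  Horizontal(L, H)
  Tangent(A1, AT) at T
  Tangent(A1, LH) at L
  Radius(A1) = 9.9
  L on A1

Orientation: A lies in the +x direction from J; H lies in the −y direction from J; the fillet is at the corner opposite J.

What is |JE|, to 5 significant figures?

48.621

J is at the origin; J and A share the same y with |JA| = 30.8 and A on the +x side, so A = (30.800, 0.0000). JH is vertical with |JH| = 53.8 and H on the −y side, so H = (0.0000, -53.800). The virtual corner opposite J is at (30.800, -53.800). A1 meets AT tangentially, so ET is at right angles to AT and A1 meets LH tangentially, so EL is at right angles to LH, with radius 9.9, so the center E sits 9.9 in from both sides at E = (20.900, -43.900). Then |JE| = |E − J| = 48.621.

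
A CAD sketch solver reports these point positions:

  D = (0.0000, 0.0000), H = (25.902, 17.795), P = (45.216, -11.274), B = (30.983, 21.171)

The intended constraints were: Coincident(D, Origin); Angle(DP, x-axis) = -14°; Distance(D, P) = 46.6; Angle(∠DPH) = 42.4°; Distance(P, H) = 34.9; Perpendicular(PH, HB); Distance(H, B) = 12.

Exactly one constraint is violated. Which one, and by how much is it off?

Distance(H, B) = 12 — off by 5.90.

D = (0.00, 0.00) ✓; DP at -14.00° ✓; |DP| = 46.60 ✓; ∠DPH = 42.40° ✓; |PH| = 34.90 ✓; ∠(PH, HB) = 90.00° ✓; |HB| = 6.100 ✗.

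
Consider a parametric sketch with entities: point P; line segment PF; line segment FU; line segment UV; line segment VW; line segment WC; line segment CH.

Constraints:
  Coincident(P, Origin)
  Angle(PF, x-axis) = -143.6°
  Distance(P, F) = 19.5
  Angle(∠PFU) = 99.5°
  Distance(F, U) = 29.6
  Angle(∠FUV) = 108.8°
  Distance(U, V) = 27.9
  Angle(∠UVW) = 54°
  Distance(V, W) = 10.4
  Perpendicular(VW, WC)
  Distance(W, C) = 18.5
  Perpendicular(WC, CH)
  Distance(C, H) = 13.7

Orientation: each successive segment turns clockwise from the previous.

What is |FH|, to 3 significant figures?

48.2

P is at the origin; PF runs at -143.6° with length 19.5, so F = (-15.7, -11.6). ∠PFU = 99.5° gives FU at 136° from the x-axis; with |FU| = 29.6, U = (-37.0, 9.03). ∠FUV = 108.8° gives UV at 64.7° from the x-axis; with |UV| = 27.9, V = (-25.0, 34.3). ∠UVW = 54.0° gives VW at -61.3° from the x-axis; with |VW| = 10.4, W = (-20.0, 25.1). VW ⟂ WC, so WC runs at -151°; with |WC| = 18.5, C = (-36.3, 16.2). WC is perpendicular to CH, so CH runs at 119°; with |CH| = 13.7, H = (-42.8, 28.3). Then |FH| = |H − F| = 48.2.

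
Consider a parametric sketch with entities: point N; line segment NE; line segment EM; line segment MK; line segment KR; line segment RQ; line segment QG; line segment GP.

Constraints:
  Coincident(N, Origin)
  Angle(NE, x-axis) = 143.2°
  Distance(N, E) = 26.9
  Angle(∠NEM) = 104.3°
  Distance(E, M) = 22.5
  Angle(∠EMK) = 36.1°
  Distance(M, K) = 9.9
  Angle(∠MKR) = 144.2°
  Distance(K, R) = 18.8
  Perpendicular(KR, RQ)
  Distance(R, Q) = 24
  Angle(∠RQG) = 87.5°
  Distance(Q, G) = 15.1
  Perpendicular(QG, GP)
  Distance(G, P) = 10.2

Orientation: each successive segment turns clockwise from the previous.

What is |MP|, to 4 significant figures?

14.24

N is at the origin; NE runs at 143.2° with length 26.9, so E = (-21.54, 16.11). ∠NEM = 104.3° gives EM at 67.50° from the x-axis; with |EM| = 22.5, M = (-12.93, 36.90). ∠EMK = 36.1° gives MK at -76.40° from the x-axis; with |MK| = 9.9, K = (-10.60, 27.28). ∠MKR = 144.2° gives KR at -112.2° from the x-axis; with |KR| = 18.8, R = (-17.70, 9.872). KR ⟂ RQ, so RQ runs at 157.8°; with |RQ| = 24.0, Q = (-39.93, 18.94). ∠RQG = 87.5° gives QG at 65.30° from the x-axis; with |QG| = 15.1, G = (-33.62, 32.66). The perpendicularity gives GP at right angles to QG, so GP runs at -24.70°; with |GP| = 10.2, P = (-24.35, 28.40). Then |MP| = |P − M| = 14.24.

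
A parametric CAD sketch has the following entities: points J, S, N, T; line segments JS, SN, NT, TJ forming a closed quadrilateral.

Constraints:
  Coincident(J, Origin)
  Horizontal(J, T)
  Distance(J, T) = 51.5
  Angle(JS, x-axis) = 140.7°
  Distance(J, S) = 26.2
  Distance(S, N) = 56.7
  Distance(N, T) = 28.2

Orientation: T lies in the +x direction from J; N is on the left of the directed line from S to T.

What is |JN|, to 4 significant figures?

43.02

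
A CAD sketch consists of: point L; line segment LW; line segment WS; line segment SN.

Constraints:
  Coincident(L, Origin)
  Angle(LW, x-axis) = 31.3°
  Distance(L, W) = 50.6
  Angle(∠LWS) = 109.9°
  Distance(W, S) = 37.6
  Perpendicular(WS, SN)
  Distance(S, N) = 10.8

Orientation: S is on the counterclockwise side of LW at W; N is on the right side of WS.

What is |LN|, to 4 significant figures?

80.09

∠LWS = 109.9°, so WS runs at 31.3° + (180° − 109.9°) = 101.4° from the x-axis; with |WS| = 37.6, S = W + 37.6·(cos 101.4°, sin 101.4°) = (35.80, 63.15). The perpendicularity gives SN at right angles to WS; with |SN| = 10.8 on the right of WS, N = S + 10.8·(0.9803, 0.1977) = (46.39, 65.28). Then |LN| = |N − L| = 80.09.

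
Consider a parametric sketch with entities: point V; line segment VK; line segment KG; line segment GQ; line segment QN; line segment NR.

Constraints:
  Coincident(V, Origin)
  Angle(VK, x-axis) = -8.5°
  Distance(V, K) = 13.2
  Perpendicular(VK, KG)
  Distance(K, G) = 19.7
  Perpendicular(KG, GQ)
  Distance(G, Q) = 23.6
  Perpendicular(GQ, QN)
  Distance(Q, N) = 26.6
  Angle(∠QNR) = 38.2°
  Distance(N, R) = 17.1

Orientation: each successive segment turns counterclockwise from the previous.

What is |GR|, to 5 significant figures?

18.517

V is at the origin; VK runs at -8.5° with length 13.2, so K = (13.055, -1.9511). VK ⟂ KG, so KG runs at 81.500°; with |KG| = 19.7, G = (15.967, 17.533). KG ⟂ GQ, so GQ runs at 171.50°; with |GQ| = 23.6, Q = (-7.3739, 21.021). GQ is perpendicular to QN, so QN runs at -98.500°; with |QN| = 26.6, N = (-11.306, -5.2870). ∠QNR = 38.2° gives NR at 43.300° from the x-axis; with |NR| = 17.1, R = (1.1393, 6.4405). Then |GR| = |R − G| = 18.517.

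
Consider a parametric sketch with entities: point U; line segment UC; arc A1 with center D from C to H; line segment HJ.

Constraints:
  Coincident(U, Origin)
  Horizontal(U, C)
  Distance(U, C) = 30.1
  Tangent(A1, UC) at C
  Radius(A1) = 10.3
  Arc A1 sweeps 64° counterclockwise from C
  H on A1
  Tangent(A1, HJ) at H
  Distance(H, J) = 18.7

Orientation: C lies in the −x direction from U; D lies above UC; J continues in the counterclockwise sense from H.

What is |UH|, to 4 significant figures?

21.63

U is at the origin; U and C share the same y with |UC| = 30.1 and C on the −x side, so C = (-30.10, 0.000). Tangency of A1 to UC means the radius DC is perpendicular to UC, so D = C + (0, 10.3) = (-30.10, 10.30). On A1, C sits at bearing -90° from D; a 64° counterclockwise sweep puts H at bearing -26°, so H = D + 10.3·(cos -26°, sin -26°) = (-20.84, 5.785). Then |UH| = |H − U| = 21.63.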